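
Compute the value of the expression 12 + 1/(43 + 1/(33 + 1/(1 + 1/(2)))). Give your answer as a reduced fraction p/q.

Start with 2.
1 + 1/(2/1) = 1 + 1/2 = 3/2
33 + 1/(3/2) = 33 + 2/3 = 101/3
43 + 1/(101/3) = 43 + 3/101 = 4346/101
12 + 1/(4346/101) = 12 + 101/4346 = 52253/4346

52253/4346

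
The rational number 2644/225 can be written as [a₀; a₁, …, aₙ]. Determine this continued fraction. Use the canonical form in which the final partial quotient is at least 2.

[11; 1, 3, 56]

⌊2644/225⌋ = 11, remainder 169
⌊225/169⌋ = 1, remainder 56
⌊169/56⌋ = 3, remainder 1
⌊56/1⌋ = 56, remainder 0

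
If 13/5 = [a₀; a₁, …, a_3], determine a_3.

Run the Euclidean algorithm, recording each quotient:
13 = 2·5 + 3, so a_0 = 2
5 = 1·3 + 2, so a_1 = 1
3 = 1·2 + 1, so a_2 = 1
2 = 2·1 + 0, so a_3 = 2

2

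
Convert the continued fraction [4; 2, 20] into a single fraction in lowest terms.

184/41

Starting at the tail and folding back:
Start with 20.
2 + 1/(20/1) = 2 + 1/20 = 41/20
4 + 1/(41/20) = 4 + 20/41 = 184/41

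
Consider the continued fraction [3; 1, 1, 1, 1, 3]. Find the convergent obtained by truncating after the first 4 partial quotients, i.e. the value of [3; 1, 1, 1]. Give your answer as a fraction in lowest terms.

11/3

Start with 1.
1 + 1/(1/1) = 1 + 1/1 = 2/1
1 + 1/(2/1) = 1 + 1/2 = 3/2
3 + 1/(3/2) = 3 + 2/3 = 11/3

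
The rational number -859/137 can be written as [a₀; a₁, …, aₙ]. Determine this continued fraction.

⌊-859/137⌋ = -7, remainder 100
⌊137/100⌋ = 1, remainder 37
⌊100/37⌋ = 2, remainder 26
⌊37/26⌋ = 1, remainder 11
⌊26/11⌋ = 2, remainder 4
⌊11/4⌋ = 2, remainder 3
⌊4/3⌋ = 1, remainder 1
⌊3/1⌋ = 3, remainder 0

[-7; 1, 2, 1, 2, 2, 1, 3]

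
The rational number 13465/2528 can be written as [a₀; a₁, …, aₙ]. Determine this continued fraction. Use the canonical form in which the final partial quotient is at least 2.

13465 ÷ 2528 → quotient 5, remainder 825
2528 ÷ 825 → quotient 3, remainder 53
825 ÷ 53 → quotient 15, remainder 30
53 ÷ 30 → quotient 1, remainder 23
30 ÷ 23 → quotient 1, remainder 7
23 ÷ 7 → quotient 3, remainder 2
7 ÷ 2 → quotient 3, remainder 1
2 ÷ 1 → quotient 2, remainder 0

[5; 3, 15, 1, 1, 3, 3, 2]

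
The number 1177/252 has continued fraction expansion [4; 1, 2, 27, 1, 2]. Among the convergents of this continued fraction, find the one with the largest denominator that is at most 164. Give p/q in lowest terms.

397/85

a_0 = 4: 4/1  (≤ bound)
a_1 = 1: 5/1  (≤ bound)
a_2 = 2: 14/3  (≤ bound)
a_3 = 27: 383/82  (≤ bound)
a_4 = 1: 397/85  (≤ bound)
a_5 = 2: 1177/252  (> 164, stop)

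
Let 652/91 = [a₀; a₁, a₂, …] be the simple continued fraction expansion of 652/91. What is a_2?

Repeatedly divide and take the remainder:
652 ÷ 91 → quotient 7, remainder 15
91 ÷ 15 → quotient 6, remainder 1
15 ÷ 1 → quotient 15, remainder 0

15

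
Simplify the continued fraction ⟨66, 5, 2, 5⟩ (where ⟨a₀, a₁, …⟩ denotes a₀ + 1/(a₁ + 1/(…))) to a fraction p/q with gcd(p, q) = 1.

Build up convergents one term at a time:
a_0 = 66: 66/1
a_1 = 5: 331/5
a_2 = 2: 728/11
a_3 = 5: 3971/60

3971/60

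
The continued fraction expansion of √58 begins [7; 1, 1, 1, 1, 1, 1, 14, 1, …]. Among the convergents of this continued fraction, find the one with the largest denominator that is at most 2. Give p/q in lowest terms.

a_0 = 7: 7/1  (≤ bound)
a_1 = 1: 8/1  (≤ bound)
a_2 = 1: 15/2  (≤ bound)
a_3 = 1: 23/3  (> 2, stop)

15/2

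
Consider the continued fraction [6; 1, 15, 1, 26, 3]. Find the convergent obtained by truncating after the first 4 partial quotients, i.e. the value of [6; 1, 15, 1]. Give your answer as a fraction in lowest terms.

Work from the innermost term outward:
Start with 1.
15 + 1/(1/1) = 15 + 1/1 = 16/1
1 + 1/(16/1) = 1 + 1/16 = 17/16
6 + 1/(17/16) = 6 + 16/17 = 118/17

118/17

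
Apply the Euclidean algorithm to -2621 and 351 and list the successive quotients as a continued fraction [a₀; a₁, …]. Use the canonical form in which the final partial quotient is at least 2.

[-8; 1, 1, 7, 7, 1, 2]

-2621 = -8·351 + 187, so a_0 = -8
351 = 1·187 + 164, so a_1 = 1
187 = 1·164 + 23, so a_2 = 1
164 = 7·23 + 3, so a_3 = 7
23 = 7·3 + 2, so a_4 = 7
3 = 1·2 + 1, so a_5 = 1
2 = 2·1 + 0, so a_6 = 2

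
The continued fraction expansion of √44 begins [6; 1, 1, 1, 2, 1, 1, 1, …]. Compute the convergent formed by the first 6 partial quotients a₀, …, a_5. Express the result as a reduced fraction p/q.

Compute successive convergents:
a_0 = 6: 6/1
a_1 = 1: 7/1
a_2 = 1: 13/2
a_3 = 1: 20/3
a_4 = 2: 53/8
a_5 = 1: 73/11

73/11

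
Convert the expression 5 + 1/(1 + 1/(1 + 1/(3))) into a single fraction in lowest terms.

39/7

Start with 3.
1 + 1/(3/1) = 1 + 1/3 = 4/3
1 + 1/(4/3) = 1 + 3/4 = 7/4
5 + 1/(7/4) = 5 + 4/7 = 39/7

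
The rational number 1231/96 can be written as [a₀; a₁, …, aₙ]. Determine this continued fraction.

[12; 1, 4, 1, 1, 1, 5]

Repeatedly divide and take the remainder:
⌊1231/96⌋ = 12, remainder 79
⌊96/79⌋ = 1, remainder 17
⌊79/17⌋ = 4, remainder 11
⌊17/11⌋ = 1, remainder 6
⌊11/6⌋ = 1, remainder 5
⌊6/5⌋ = 1, remainder 1
⌊5/1⌋ = 5, remainder 0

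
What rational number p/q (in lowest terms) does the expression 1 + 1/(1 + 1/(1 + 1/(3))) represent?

a_0 = 1: 1/1
a_1 = 1: 2/1
a_2 = 1: 3/2
a_3 = 3: 11/7

11/7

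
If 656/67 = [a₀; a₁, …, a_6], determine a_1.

Repeatedly divide and take the remainder:
⌊656/67⌋ = 9, remainder 53
⌊67/53⌋ = 1, remainder 14

1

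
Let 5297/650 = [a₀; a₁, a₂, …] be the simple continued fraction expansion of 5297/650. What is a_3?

⌊5297/650⌋ = 8, remainder 97
⌊650/97⌋ = 6, remainder 68
⌊97/68⌋ = 1, remainder 29
⌊68/29⌋ = 2, remainder 10

2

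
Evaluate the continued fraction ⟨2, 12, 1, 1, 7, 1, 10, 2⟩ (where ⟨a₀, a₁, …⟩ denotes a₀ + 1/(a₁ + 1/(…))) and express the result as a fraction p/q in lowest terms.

10085/4849

a_0 = 2: 2/1
a_1 = 12: 25/12
a_2 = 1: 27/13
a_3 = 1: 52/25
a_4 = 7: 391/188
a_5 = 1: 443/213
a_6 = 10: 4821/2318
a_7 = 2: 10085/4849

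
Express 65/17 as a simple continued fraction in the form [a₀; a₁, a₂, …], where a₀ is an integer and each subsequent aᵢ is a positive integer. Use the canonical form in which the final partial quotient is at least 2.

⌊65/17⌋ = 3, remainder 14
⌊17/14⌋ = 1, remainder 3
⌊14/3⌋ = 4, remainder 2
⌊3/2⌋ = 1, remainder 1
⌊2/1⌋ = 2, remainder 0

[3; 1, 4, 1, 2]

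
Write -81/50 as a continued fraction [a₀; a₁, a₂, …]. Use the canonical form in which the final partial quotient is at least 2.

[-2; 2, 1, 1, 1, 2, 2]

Repeatedly divide and take the remainder:
⌊-81/50⌋ = -2, remainder 19
⌊50/19⌋ = 2, remainder 12
⌊19/12⌋ = 1, remainder 7
⌊12/7⌋ = 1, remainder 5
⌊7/5⌋ = 1, remainder 2
⌊5/2⌋ = 2, remainder 1
⌊2/1⌋ = 2, remainder 0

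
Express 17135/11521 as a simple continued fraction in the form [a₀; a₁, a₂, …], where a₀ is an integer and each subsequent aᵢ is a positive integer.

[1; 2, 19, 6, 4, 3, 1, 2]

Apply division with remainder until the remainder is 0:
17135 ÷ 11521 → quotient 1, remainder 5614
11521 ÷ 5614 → quotient 2, remainder 293
5614 ÷ 293 → quotient 19, remainder 47
293 ÷ 47 → quotient 6, remainder 11
47 ÷ 11 → quotient 4, remainder 3
11 ÷ 3 → quotient 3, remainder 2
3 ÷ 2 → quotient 1, remainder 1
2 ÷ 1 → quotient 2, remainder 0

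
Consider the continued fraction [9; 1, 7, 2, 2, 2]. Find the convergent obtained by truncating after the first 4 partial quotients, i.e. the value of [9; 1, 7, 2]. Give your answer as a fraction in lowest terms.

Collapse the nested fraction from the inside out:
Start with 2.
7 + 1/(2/1) = 7 + 1/2 = 15/2
1 + 1/(15/2) = 1 + 2/15 = 17/15
9 + 1/(17/15) = 9 + 15/17 = 168/17

168/17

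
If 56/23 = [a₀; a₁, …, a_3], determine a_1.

⌊56/23⌋ = 2, remainder 10
⌊23/10⌋ = 2, remainder 3

2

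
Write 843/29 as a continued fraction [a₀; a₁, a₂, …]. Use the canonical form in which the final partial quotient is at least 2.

Apply division with remainder until the remainder is 0:
⌊843/29⌋ = 29, remainder 2
⌊29/2⌋ = 14, remainder 1
⌊2/1⌋ = 2, remainder 0

[29; 14, 2]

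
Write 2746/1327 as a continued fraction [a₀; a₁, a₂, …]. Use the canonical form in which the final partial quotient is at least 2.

Apply division with remainder until the remainder is 0:
2746 = 2·1327 + 92, so a_0 = 2
1327 = 14·92 + 39, so a_1 = 14
92 = 2·39 + 14, so a_2 = 2
39 = 2·14 + 11, so a_3 = 2
14 = 1·11 + 3, so a_4 = 1
11 = 3·3 + 2, so a_5 = 3
3 = 1·2 + 1, so a_6 = 1
2 = 2·1 + 0, so a_7 = 2

[2; 14, 2, 2, 1, 3, 1, 2]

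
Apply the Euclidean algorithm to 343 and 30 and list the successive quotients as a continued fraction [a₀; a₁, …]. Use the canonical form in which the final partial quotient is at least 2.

[11; 2, 3, 4]

Repeatedly divide and take the remainder:
343 ÷ 30 → quotient 11, remainder 13
30 ÷ 13 → quotient 2, remainder 4
13 ÷ 4 → quotient 3, remainder 1
4 ÷ 1 → quotient 4, remainder 0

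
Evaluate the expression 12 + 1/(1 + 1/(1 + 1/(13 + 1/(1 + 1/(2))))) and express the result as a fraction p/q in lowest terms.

1064/85

Collapse the nested fraction from the inside out:
Start with 2.
1 + 1/(2/1) = 1 + 1/2 = 3/2
13 + 1/(3/2) = 13 + 2/3 = 41/3
1 + 1/(41/3) = 1 + 3/41 = 44/41
1 + 1/(44/41) = 1 + 41/44 = 85/44
12 + 1/(85/44) = 12 + 44/85 = 1064/85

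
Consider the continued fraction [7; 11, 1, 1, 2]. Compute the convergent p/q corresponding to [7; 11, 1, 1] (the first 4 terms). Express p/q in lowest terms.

163/23

a_0 = 7: 7/1
a_1 = 11: 78/11
a_2 = 1: 85/12
a_3 = 1: 163/23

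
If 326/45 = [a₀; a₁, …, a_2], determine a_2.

326 ÷ 45 → quotient 7, remainder 11
45 ÷ 11 → quotient 4, remainder 1
11 ÷ 1 → quotient 11, remainder 0

11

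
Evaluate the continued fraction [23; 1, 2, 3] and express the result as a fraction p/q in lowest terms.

237/10

Build up convergents one term at a time:
a_0 = 23: 23/1
a_1 = 1: 24/1
a_2 = 2: 71/3
a_3 = 3: 237/10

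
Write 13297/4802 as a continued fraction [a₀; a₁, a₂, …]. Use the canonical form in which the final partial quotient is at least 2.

[2; 1, 3, 3, 33, 3, 1, 2]

13297 = 2·4802 + 3693, so a_0 = 2
4802 = 1·3693 + 1109, so a_1 = 1
3693 = 3·1109 + 366, so a_2 = 3
1109 = 3·366 + 11, so a_3 = 3
366 = 33·11 + 3, so a_4 = 33
11 = 3·3 + 2, so a_5 = 3
3 = 1·2 + 1, so a_6 = 1
2 = 2·1 + 0, so a_7 = 2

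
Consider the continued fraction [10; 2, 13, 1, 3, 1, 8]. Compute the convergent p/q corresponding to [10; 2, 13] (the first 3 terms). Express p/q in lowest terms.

283/27

Compute successive convergents:
a_0 = 10: 10/1
a_1 = 2: 21/2
a_2 = 13: 283/27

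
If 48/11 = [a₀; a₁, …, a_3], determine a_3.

⌊48/11⌋ = 4, remainder 4
⌊11/4⌋ = 2, remainder 3
⌊4/3⌋ = 1, remainder 1
⌊3/1⌋ = 3, remainder 0

3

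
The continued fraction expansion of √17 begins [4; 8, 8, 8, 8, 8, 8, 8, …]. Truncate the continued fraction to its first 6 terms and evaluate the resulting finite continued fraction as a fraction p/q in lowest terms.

a_0 = 4: 4/1
a_1 = 8: 33/8
a_2 = 8: 268/65
a_3 = 8: 2177/528
a_4 = 8: 17684/4289
a_5 = 8: 143649/34840

143649/34840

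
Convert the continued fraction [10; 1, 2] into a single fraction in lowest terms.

32/3

Start with 2.
1 + 1/(2/1) = 1 + 1/2 = 3/2
10 + 1/(3/2) = 10 + 2/3 = 32/3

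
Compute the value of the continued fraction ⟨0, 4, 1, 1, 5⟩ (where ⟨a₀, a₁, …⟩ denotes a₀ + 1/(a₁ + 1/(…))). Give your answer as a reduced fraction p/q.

Start with 5.
1 + 1/(5/1) = 1 + 1/5 = 6/5
1 + 1/(6/5) = 1 + 5/6 = 11/6
4 + 1/(11/6) = 4 + 6/11 = 50/11
0 + 1/(50/11) = 0 + 11/50 = 11/50

11/50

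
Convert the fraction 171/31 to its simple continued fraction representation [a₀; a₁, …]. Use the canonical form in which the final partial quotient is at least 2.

⌊171/31⌋ = 5, remainder 16
⌊31/16⌋ = 1, remainder 15
⌊16/15⌋ = 1, remainder 1
⌊15/1⌋ = 15, remainder 0

[5; 1, 1, 15]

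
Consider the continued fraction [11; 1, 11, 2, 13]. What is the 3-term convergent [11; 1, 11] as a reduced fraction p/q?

143/12

a_0 = 11: 11/1
a_1 = 1: 12/1
a_2 = 11: 143/12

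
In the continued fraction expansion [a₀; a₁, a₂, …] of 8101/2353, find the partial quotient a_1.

8101 = 3·2353 + 1042, so a_0 = 3
2353 = 2·1042 + 269, so a_1 = 2

2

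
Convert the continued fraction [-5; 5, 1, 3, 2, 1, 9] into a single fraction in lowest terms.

-3509/727

Starting at the tail and folding back:
Start with 9.
1 + 1/(9/1) = 1 + 1/9 = 10/9
2 + 1/(10/9) = 2 + 9/10 = 29/10
3 + 1/(29/10) = 3 + 10/29 = 97/29
1 + 1/(97/29) = 1 + 29/97 = 126/97
5 + 1/(126/97) = 5 + 97/126 = 727/126
-5 + 1/(727/126) = -5 + 126/727 = -3509/727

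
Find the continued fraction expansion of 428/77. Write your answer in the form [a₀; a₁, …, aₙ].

428 = 5·77 + 43, so a_0 = 5
77 = 1·43 + 34, so a_1 = 1
43 = 1·34 + 9, so a_2 = 1
34 = 3·9 + 7, so a_3 = 3
9 = 1·7 + 2, so a_4 = 1
7 = 3·2 + 1, so a_5 = 3
2 = 2·1 + 0, so a_6 = 2

[5; 1, 1, 3, 1, 3, 2]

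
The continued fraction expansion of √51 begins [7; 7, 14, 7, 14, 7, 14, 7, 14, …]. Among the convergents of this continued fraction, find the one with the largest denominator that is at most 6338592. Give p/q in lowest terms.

7068593/989801

a_0 = 7: 7/1  (≤ bound)
a_1 = 7: 50/7  (≤ bound)
a_2 = 14: 707/99  (≤ bound)
a_3 = 7: 4999/700  (≤ bound)
a_4 = 14: 70693/9899  (≤ bound)
a_5 = 7: 499850/69993  (≤ bound)
a_6 = 14: 7068593/989801  (≤ bound)
a_7 = 7: 49980001/6998600  (> 6338592, stop)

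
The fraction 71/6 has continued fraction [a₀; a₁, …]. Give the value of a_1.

⌊71/6⌋ = 11, remainder 5
⌊6/5⌋ = 1, remainder 1

1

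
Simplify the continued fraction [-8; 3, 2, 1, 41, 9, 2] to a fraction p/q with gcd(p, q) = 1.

Start with 2.
9 + 1/(2/1) = 9 + 1/2 = 19/2
41 + 1/(19/2) = 41 + 2/19 = 781/19
1 + 1/(781/19) = 1 + 19/781 = 800/781
2 + 1/(800/781) = 2 + 781/800 = 2381/800
3 + 1/(2381/800) = 3 + 800/2381 = 7943/2381
-8 + 1/(7943/2381) = -8 + 2381/7943 = -61163/7943

-61163/7943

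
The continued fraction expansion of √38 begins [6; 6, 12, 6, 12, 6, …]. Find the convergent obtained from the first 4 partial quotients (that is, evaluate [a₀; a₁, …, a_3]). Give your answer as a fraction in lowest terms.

Build up convergents one term at a time:
a_0 = 6: 6/1
a_1 = 6: 37/6
a_2 = 12: 450/73
a_3 = 6: 2737/444

2737/444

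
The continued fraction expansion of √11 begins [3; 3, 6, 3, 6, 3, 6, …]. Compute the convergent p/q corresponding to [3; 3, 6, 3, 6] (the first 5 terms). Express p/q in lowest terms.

Compute successive convergents:
a_0 = 3: 3/1
a_1 = 3: 10/3
a_2 = 6: 63/19
a_3 = 3: 199/60
a_4 = 6: 1257/379

1257/379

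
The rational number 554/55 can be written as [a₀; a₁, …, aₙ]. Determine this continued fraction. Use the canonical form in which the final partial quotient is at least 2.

[10; 13, 1, 3]

Apply division with remainder until the remainder is 0:
554 ÷ 55 → quotient 10, remainder 4
55 ÷ 4 → quotient 13, remainder 3
4 ÷ 3 → quotient 1, remainder 1
3 ÷ 1 → quotient 3, remainder 0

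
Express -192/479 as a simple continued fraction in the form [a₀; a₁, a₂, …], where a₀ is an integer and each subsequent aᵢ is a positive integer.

[-1; 1, 1, 2, 47, 2]

-192 = -1·479 + 287, so a_0 = -1
479 = 1·287 + 192, so a_1 = 1
287 = 1·192 + 95, so a_2 = 1
192 = 2·95 + 2, so a_3 = 2
95 = 47·2 + 1, so a_4 = 47
2 = 2·1 + 0, so a_5 = 2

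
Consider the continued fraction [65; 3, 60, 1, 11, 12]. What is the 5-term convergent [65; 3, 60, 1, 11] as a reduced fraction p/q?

Work from the innermost term outward:
Start with 11.
1 + 1/(11/1) = 1 + 1/11 = 12/11
60 + 1/(12/11) = 60 + 11/12 = 731/12
3 + 1/(731/12) = 3 + 12/731 = 2205/731
65 + 1/(2205/731) = 65 + 731/2205 = 144056/2205

144056/2205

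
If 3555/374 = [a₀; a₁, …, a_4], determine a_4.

Apply division with remainder until the remainder is 0:
⌊3555/374⌋ = 9, remainder 189
⌊374/189⌋ = 1, remainder 185
⌊189/185⌋ = 1, remainder 4
⌊185/4⌋ = 46, remainder 1
⌊4/1⌋ = 4, remainder 0

4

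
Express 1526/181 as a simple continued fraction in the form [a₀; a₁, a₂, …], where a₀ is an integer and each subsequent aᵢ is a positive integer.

1526 ÷ 181 → quotient 8, remainder 78
181 ÷ 78 → quotient 2, remainder 25
78 ÷ 25 → quotient 3, remainder 3
25 ÷ 3 → quotient 8, remainder 1
3 ÷ 1 → quotient 3, remainder 0

[8; 2, 3, 8, 3]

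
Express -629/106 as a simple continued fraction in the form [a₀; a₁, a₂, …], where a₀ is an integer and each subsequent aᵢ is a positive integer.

-629 = -6·106 + 7, so a_0 = -6
106 = 15·7 + 1, so a_1 = 15
7 = 7·1 + 0, so a_2 = 7

[-6; 15, 7]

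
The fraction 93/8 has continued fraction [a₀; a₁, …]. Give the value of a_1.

1

Run the Euclidean algorithm, recording each quotient:
93 ÷ 8 → quotient 11, remainder 5
8 ÷ 5 → quotient 1, remainder 3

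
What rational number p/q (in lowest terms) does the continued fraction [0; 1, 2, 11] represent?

Start with 11.
2 + 1/(11/1) = 2 + 1/11 = 23/11
1 + 1/(23/11) = 1 + 11/23 = 34/23
0 + 1/(34/23) = 0 + 23/34 = 23/34

23/34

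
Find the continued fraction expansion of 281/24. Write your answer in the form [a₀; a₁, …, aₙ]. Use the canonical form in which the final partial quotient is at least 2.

Run the Euclidean algorithm, recording each quotient:
281 = 11·24 + 17, so a_0 = 11
24 = 1·17 + 7, so a_1 = 1
17 = 2·7 + 3, so a_2 = 2
7 = 2·3 + 1, so a_3 = 2
3 = 3·1 + 0, so a_4 = 3

[11; 1, 2, 2, 3]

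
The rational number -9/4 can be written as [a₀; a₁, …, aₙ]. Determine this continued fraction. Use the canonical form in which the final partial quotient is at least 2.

-9 = -3·4 + 3, so a_0 = -3
4 = 1·3 + 1, so a_1 = 1
3 = 3·1 + 0, so a_2 = 3

[-3; 1, 3]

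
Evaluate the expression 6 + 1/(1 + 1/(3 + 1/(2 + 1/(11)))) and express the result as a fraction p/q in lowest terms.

698/103

Collapse the nested fraction from the inside out:
Start with 11.
2 + 1/(11/1) = 2 + 1/11 = 23/11
3 + 1/(23/11) = 3 + 11/23 = 80/23
1 + 1/(80/23) = 1 + 23/80 = 103/80
6 + 1/(103/80) = 6 + 80/103 = 698/103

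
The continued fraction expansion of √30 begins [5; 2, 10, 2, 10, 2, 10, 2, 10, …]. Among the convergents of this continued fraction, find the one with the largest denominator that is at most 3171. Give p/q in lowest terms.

a_0 = 5: 5/1  (≤ bound)
a_1 = 2: 11/2  (≤ bound)
a_2 = 10: 115/21  (≤ bound)
a_3 = 2: 241/44  (≤ bound)
a_4 = 10: 2525/461  (≤ bound)
a_5 = 2: 5291/966  (≤ bound)
a_6 = 10: 55435/10121  (> 3171, stop)

5291/966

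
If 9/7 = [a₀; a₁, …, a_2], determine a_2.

2

Apply division with remainder until the remainder is 0:
9 = 1·7 + 2, so a_0 = 1
7 = 3·2 + 1, so a_1 = 3
2 = 2·1 + 0, so a_2 = 2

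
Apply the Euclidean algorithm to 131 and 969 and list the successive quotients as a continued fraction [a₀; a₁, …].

[0; 7, 2, 1, 1, 12, 2]

Apply division with remainder until the remainder is 0:
131 = 0·969 + 131, so a_0 = 0
969 = 7·131 + 52, so a_1 = 7
131 = 2·52 + 27, so a_2 = 2
52 = 1·27 + 25, so a_3 = 1
27 = 1·25 + 2, so a_4 = 1
25 = 12·2 + 1, so a_5 = 12
2 = 2·1 + 0, so a_6 = 2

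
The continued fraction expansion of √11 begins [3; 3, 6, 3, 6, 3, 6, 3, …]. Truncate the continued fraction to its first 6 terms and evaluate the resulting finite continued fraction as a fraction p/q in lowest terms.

3970/1197

Compute successive convergents:
a_0 = 3: 3/1
a_1 = 3: 10/3
a_2 = 6: 63/19
a_3 = 3: 199/60
a_4 = 6: 1257/379
a_5 = 3: 3970/1197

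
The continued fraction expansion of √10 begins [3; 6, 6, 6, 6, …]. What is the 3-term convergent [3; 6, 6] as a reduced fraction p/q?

Work from the innermost term outward:
Start with 6.
6 + 1/(6/1) = 6 + 1/6 = 37/6
3 + 1/(37/6) = 3 + 6/37 = 117/37

117/37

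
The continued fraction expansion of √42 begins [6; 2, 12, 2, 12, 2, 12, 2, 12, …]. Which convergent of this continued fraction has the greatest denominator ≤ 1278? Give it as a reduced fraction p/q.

List convergents until the denominator exceeds the bound:
a_0 = 6: 6/1  (≤ bound)
a_1 = 2: 13/2  (≤ bound)
a_2 = 12: 162/25  (≤ bound)
a_3 = 2: 337/52  (≤ bound)
a_4 = 12: 4206/649  (≤ bound)
a_5 = 2: 8749/1350  (> 1278, stop)

4206/649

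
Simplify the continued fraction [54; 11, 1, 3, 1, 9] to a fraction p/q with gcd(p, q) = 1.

31261/578

a_0 = 54: 54/1
a_1 = 11: 595/11
a_2 = 1: 649/12
a_3 = 3: 2542/47
a_4 = 1: 3191/59
a_5 = 9: 31261/578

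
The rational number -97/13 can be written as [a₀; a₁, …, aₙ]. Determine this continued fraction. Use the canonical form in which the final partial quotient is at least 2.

Repeatedly divide and take the remainder:
-97 = -8·13 + 7, so a_0 = -8
13 = 1·7 + 6, so a_1 = 1
7 = 1·6 + 1, so a_2 = 1
6 = 6·1 + 0, so a_3 = 6

[-8; 1, 1, 6]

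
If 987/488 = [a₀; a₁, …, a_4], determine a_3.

1

Run the Euclidean algorithm, recording each quotient:
⌊987/488⌋ = 2, remainder 11
⌊488/11⌋ = 44, remainder 4
⌊11/4⌋ = 2, remainder 3
⌊4/3⌋ = 1, remainder 1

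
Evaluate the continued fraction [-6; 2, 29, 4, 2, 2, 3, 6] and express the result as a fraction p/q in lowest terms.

a_0 = -6: -6/1
a_1 = 2: -11/2
a_2 = 29: -325/59
a_3 = 4: -1311/238
a_4 = 2: -2947/535
a_5 = 2: -7205/1308
a_6 = 3: -24562/4459
a_7 = 6: -154577/28062

-154577/28062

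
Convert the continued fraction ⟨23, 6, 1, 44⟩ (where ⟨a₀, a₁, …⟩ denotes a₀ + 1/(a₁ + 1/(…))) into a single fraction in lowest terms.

Collapse the nested fraction from the inside out:
Start with 44.
1 + 1/(44/1) = 1 + 1/44 = 45/44
6 + 1/(45/44) = 6 + 44/45 = 314/45
23 + 1/(314/45) = 23 + 45/314 = 7267/314

7267/314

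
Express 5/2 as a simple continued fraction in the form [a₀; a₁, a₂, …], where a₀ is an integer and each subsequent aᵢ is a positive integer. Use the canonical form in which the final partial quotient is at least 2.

5 ÷ 2 → quotient 2, remainder 1
2 ÷ 1 → quotient 2, remainder 0

[2; 2]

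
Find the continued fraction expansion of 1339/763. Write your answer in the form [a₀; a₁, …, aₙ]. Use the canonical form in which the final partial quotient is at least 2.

[1; 1, 3, 12, 2, 7]

Run the Euclidean algorithm, recording each quotient:
1339 = 1·763 + 576, so a_0 = 1
763 = 1·576 + 187, so a_1 = 1
576 = 3·187 + 15, so a_2 = 3
187 = 12·15 + 7, so a_3 = 12
15 = 2·7 + 1, so a_4 = 2
7 = 7·1 + 0, so a_5 = 7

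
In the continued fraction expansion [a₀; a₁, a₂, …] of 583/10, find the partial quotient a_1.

Run the Euclidean algorithm, recording each quotient:
583 = 58·10 + 3, so a_0 = 58
10 = 3·3 + 1, so a_1 = 3

3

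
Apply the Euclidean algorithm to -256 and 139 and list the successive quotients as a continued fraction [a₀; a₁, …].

Repeatedly divide and take the remainder:
-256 = -2·139 + 22, so a_0 = -2
139 = 6·22 + 7, so a_1 = 6
22 = 3·7 + 1, so a_2 = 3
7 = 7·1 + 0, so a_3 = 7

[-2; 6, 3, 7]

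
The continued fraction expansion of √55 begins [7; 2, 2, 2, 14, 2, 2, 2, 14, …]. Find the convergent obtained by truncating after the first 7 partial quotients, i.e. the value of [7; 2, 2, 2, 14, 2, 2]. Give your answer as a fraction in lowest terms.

6593/889

Work from the innermost term outward:
Start with 2.
2 + 1/(2/1) = 2 + 1/2 = 5/2
14 + 1/(5/2) = 14 + 2/5 = 72/5
2 + 1/(72/5) = 2 + 5/72 = 149/72
2 + 1/(149/72) = 2 + 72/149 = 370/149
2 + 1/(370/149) = 2 + 149/370 = 889/370
7 + 1/(889/370) = 7 + 370/889 = 6593/889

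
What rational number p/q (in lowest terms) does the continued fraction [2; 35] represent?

Work from the innermost term outward:
Start with 35.
2 + 1/(35/1) = 2 + 1/35 = 71/35

71/35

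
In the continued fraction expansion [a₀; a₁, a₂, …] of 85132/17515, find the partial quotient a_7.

Run the Euclidean algorithm, recording each quotient:
85132 = 4·17515 + 15072, so a_0 = 4
17515 = 1·15072 + 2443, so a_1 = 1
15072 = 6·2443 + 414, so a_2 = 6
2443 = 5·414 + 373, so a_3 = 5
414 = 1·373 + 41, so a_4 = 1
373 = 9·41 + 4, so a_5 = 9
41 = 10·4 + 1, so a_6 = 10
4 = 4·1 + 0, so a_7 = 4

4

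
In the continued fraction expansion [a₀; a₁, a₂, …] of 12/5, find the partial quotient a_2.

12 ÷ 5 → quotient 2, remainder 2
5 ÷ 2 → quotient 2, remainder 1
2 ÷ 1 → quotient 2, remainder 0

2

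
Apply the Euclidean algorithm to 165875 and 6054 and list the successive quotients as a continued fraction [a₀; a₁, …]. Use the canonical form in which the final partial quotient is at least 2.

Run the Euclidean algorithm, recording each quotient:
165875 ÷ 6054 → quotient 27, remainder 2417
6054 ÷ 2417 → quotient 2, remainder 1220
2417 ÷ 1220 → quotient 1, remainder 1197
1220 ÷ 1197 → quotient 1, remainder 23
1197 ÷ 23 → quotient 52, remainder 1
23 ÷ 1 → quotient 23, remainder 0

[27; 2, 1, 1, 52, 23]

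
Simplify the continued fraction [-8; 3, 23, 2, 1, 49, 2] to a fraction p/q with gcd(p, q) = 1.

-163960/21373

Collapse the nested fraction from the inside out:
Start with 2.
49 + 1/(2/1) = 49 + 1/2 = 99/2
1 + 1/(99/2) = 1 + 2/99 = 101/99
2 + 1/(101/99) = 2 + 99/101 = 301/101
23 + 1/(301/101) = 23 + 101/301 = 7024/301
3 + 1/(7024/301) = 3 + 301/7024 = 21373/7024
-8 + 1/(21373/7024) = -8 + 7024/21373 = -163960/21373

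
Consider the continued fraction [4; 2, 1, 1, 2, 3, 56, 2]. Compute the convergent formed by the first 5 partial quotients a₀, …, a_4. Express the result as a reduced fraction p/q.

Start with 2.
1 + 1/(2/1) = 1 + 1/2 = 3/2
1 + 1/(3/2) = 1 + 2/3 = 5/3
2 + 1/(5/3) = 2 + 3/5 = 13/5
4 + 1/(13/5) = 4 + 5/13 = 57/13

57/13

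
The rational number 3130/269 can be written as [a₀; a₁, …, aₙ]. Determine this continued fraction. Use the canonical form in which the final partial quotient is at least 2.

[11; 1, 1, 1, 2, 1, 11, 2]

3130 = 11·269 + 171, so a_0 = 11
269 = 1·171 + 98, so a_1 = 1
171 = 1·98 + 73, so a_2 = 1
98 = 1·73 + 25, so a_3 = 1
73 = 2·25 + 23, so a_4 = 2
25 = 1·23 + 2, so a_5 = 1
23 = 11·2 + 1, so a_6 = 11
2 = 2·1 + 0, so a_7 = 2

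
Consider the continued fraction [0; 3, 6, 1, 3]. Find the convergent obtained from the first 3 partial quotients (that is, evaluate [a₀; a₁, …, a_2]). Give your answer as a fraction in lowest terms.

Start with 6.
3 + 1/(6/1) = 3 + 1/6 = 19/6
0 + 1/(19/6) = 0 + 6/19 = 6/19

6/19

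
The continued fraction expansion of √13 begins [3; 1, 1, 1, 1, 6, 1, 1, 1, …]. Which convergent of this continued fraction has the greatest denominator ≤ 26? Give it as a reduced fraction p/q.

List convergents until the denominator exceeds the bound:
a_0 = 3: 3/1  (≤ bound)
a_1 = 1: 4/1  (≤ bound)
a_2 = 1: 7/2  (≤ bound)
a_3 = 1: 11/3  (≤ bound)
a_4 = 1: 18/5  (≤ bound)
a_5 = 6: 119/33  (> 26, stop)

18/5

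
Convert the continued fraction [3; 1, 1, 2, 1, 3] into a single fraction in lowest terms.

Start with 3.
1 + 1/(3/1) = 1 + 1/3 = 4/3
2 + 1/(4/3) = 2 + 3/4 = 11/4
1 + 1/(11/4) = 1 + 4/11 = 15/11
1 + 1/(15/11) = 1 + 11/15 = 26/15
3 + 1/(26/15) = 3 + 15/26 = 93/26

93/26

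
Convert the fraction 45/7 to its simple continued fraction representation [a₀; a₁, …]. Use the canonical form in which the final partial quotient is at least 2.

Apply division with remainder until the remainder is 0:
45 = 6·7 + 3, so a_0 = 6
7 = 2·3 + 1, so a_1 = 2
3 = 3·1 + 0, so a_2 = 3

[6; 2, 3]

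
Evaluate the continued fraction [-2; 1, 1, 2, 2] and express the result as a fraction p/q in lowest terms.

-17/12

Start with 2.
2 + 1/(2/1) = 2 + 1/2 = 5/2
1 + 1/(5/2) = 1 + 2/5 = 7/5
1 + 1/(7/5) = 1 + 5/7 = 12/7
-2 + 1/(12/7) = -2 + 7/12 = -17/12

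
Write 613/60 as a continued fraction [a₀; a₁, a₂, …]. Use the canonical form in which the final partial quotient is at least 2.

[10; 4, 1, 1, 1, 1, 2]

Repeatedly divide and take the remainder:
⌊613/60⌋ = 10, remainder 13
⌊60/13⌋ = 4, remainder 8
⌊13/8⌋ = 1, remainder 5
⌊8/5⌋ = 1, remainder 3
⌊5/3⌋ = 1, remainder 2
⌊3/2⌋ = 1, remainder 1
⌊2/1⌋ = 2, remainder 0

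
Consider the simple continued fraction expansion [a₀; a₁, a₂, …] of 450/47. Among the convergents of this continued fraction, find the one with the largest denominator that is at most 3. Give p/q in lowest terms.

List convergents until the denominator exceeds the bound:
a_0 = 9: 9/1  (≤ bound)
a_1 = 1: 10/1  (≤ bound)
a_2 = 1: 19/2  (≤ bound)
a_3 = 2: 48/5  (> 3, stop)

19/2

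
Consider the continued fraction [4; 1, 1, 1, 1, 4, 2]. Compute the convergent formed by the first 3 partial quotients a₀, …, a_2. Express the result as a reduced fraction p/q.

9/2

Starting at the tail and folding back:
Start with 1.
1 + 1/(1/1) = 1 + 1/1 = 2/1
4 + 1/(2/1) = 4 + 1/2 = 9/2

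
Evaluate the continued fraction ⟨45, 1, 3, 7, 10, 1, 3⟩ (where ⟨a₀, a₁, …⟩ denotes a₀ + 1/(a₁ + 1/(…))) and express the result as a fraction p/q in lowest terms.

Work from the innermost term outward:
Start with 3.
1 + 1/(3/1) = 1 + 1/3 = 4/3
10 + 1/(4/3) = 10 + 3/4 = 43/4
7 + 1/(43/4) = 7 + 4/43 = 305/43
3 + 1/(305/43) = 3 + 43/305 = 958/305
1 + 1/(958/305) = 1 + 305/958 = 1263/958
45 + 1/(1263/958) = 45 + 958/1263 = 57793/1263

57793/1263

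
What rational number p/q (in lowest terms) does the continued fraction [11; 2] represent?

23/2

Use the convergent recurrence hₖ = aₖ·hₖ₋₁ + hₖ₋₂ (and likewise for the denominators kₖ):
a_0 = 11: 11/1
a_1 = 2: 23/2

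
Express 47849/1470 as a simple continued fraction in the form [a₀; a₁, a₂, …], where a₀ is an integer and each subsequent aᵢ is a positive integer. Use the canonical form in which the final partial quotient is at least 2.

[32; 1, 1, 4, 2, 6, 1, 9]

47849 = 32·1470 + 809, so a_0 = 32
1470 = 1·809 + 661, so a_1 = 1
809 = 1·661 + 148, so a_2 = 1
661 = 4·148 + 69, so a_3 = 4
148 = 2·69 + 10, so a_4 = 2
69 = 6·10 + 9, so a_5 = 6
10 = 1·9 + 1, so a_6 = 1
9 = 9·1 + 0, so a_7 = 9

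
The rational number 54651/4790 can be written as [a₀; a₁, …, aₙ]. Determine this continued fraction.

54651 = 11·4790 + 1961, so a_0 = 11
4790 = 2·1961 + 868, so a_1 = 2
1961 = 2·868 + 225, so a_2 = 2
868 = 3·225 + 193, so a_3 = 3
225 = 1·193 + 32, so a_4 = 1
193 = 6·32 + 1, so a_5 = 6
32 = 32·1 + 0, so a_6 = 32

[11; 2, 2, 3, 1, 6, 32]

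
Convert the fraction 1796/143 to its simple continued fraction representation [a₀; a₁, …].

Apply division with remainder until the remainder is 0:
1796 ÷ 143 → quotient 12, remainder 80
143 ÷ 80 → quotient 1, remainder 63
80 ÷ 63 → quotient 1, remainder 17
63 ÷ 17 → quotient 3, remainder 12
17 ÷ 12 → quotient 1, remainder 5
12 ÷ 5 → quotient 2, remainder 2
5 ÷ 2 → quotient 2, remainder 1
2 ÷ 1 → quotient 2, remainder 0

[12; 1, 1, 3, 1, 2, 2, 2]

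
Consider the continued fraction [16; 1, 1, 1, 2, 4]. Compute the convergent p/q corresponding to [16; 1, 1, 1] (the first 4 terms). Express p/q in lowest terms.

Build up convergents one term at a time:
a_0 = 16: 16/1
a_1 = 1: 17/1
a_2 = 1: 33/2
a_3 = 1: 50/3

50/3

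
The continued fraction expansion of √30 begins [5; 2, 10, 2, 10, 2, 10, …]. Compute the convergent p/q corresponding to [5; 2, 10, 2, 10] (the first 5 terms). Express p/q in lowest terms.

a_0 = 5: 5/1
a_1 = 2: 11/2
a_2 = 10: 115/21
a_3 = 2: 241/44
a_4 = 10: 2525/461

2525/461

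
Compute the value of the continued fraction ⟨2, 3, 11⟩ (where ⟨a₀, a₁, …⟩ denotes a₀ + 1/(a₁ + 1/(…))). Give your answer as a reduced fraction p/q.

a_0 = 2: 2/1
a_1 = 3: 7/3
a_2 = 11: 79/34

79/34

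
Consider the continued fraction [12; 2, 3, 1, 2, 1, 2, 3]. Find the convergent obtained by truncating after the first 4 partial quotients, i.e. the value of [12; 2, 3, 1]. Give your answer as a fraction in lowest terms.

Use the convergent recurrence hₖ = aₖ·hₖ₋₁ + hₖ₋₂ (and likewise for the denominators kₖ):
a_0 = 12: 12/1
a_1 = 2: 25/2
a_2 = 3: 87/7
a_3 = 1: 112/9

112/9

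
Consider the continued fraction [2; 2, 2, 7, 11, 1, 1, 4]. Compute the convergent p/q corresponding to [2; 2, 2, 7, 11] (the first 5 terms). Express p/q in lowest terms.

991/412

Collapse the nested fraction from the inside out:
Start with 11.
7 + 1/(11/1) = 7 + 1/11 = 78/11
2 + 1/(78/11) = 2 + 11/78 = 167/78
2 + 1/(167/78) = 2 + 78/167 = 412/167
2 + 1/(412/167) = 2 + 167/412 = 991/412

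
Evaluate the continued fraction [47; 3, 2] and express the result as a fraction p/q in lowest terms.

331/7

Starting at the tail and folding back:
Start with 2.
3 + 1/(2/1) = 3 + 1/2 = 7/2
47 + 1/(7/2) = 47 + 2/7 = 331/7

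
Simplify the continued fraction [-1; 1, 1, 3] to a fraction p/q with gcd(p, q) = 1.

-3/7

Starting at the tail and folding back:
Start with 3.
1 + 1/(3/1) = 1 + 1/3 = 4/3
1 + 1/(4/3) = 1 + 3/4 = 7/4
-1 + 1/(7/4) = -1 + 4/7 = -3/7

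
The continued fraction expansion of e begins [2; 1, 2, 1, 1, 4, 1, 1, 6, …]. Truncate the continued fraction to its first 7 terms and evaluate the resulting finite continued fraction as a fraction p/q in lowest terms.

106/39

a_0 = 2: 2/1
a_1 = 1: 3/1
a_2 = 2: 8/3
a_3 = 1: 11/4
a_4 = 1: 19/7
a_5 = 4: 87/32
a_6 = 1: 106/39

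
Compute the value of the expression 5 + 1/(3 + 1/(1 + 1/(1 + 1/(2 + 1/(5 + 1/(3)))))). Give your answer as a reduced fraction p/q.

Start with 3.
5 + 1/(3/1) = 5 + 1/3 = 16/3
2 + 1/(16/3) = 2 + 3/16 = 35/16
1 + 1/(35/16) = 1 + 16/35 = 51/35
1 + 1/(51/35) = 1 + 35/51 = 86/51
3 + 1/(86/51) = 3 + 51/86 = 309/86
5 + 1/(309/86) = 5 + 86/309 = 1631/309

1631/309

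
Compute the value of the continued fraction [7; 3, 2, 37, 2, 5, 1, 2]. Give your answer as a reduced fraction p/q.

Work from the innermost term outward:
Start with 2.
1 + 1/(2/1) = 1 + 1/2 = 3/2
5 + 1/(3/2) = 5 + 2/3 = 17/3
2 + 1/(17/3) = 2 + 3/17 = 37/17
37 + 1/(37/17) = 37 + 17/37 = 1386/37
2 + 1/(1386/37) = 2 + 37/1386 = 2809/1386
3 + 1/(2809/1386) = 3 + 1386/2809 = 9813/2809
7 + 1/(9813/2809) = 7 + 2809/9813 = 71500/9813

71500/9813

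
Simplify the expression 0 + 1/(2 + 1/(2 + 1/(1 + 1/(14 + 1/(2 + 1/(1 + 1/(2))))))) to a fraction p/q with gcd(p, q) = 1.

361/845

Start with 2.
1 + 1/(2/1) = 1 + 1/2 = 3/2
2 + 1/(3/2) = 2 + 2/3 = 8/3
14 + 1/(8/3) = 14 + 3/8 = 115/8
1 + 1/(115/8) = 1 + 8/115 = 123/115
2 + 1/(123/115) = 2 + 115/123 = 361/123
2 + 1/(361/123) = 2 + 123/361 = 845/361
0 + 1/(845/361) = 0 + 361/845 = 361/845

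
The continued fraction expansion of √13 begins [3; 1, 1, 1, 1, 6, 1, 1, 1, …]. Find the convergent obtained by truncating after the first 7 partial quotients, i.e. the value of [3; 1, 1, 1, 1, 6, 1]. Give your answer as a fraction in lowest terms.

Start with 1.
6 + 1/(1/1) = 6 + 1/1 = 7/1
1 + 1/(7/1) = 1 + 1/7 = 8/7
1 + 1/(8/7) = 1 + 7/8 = 15/8
1 + 1/(15/8) = 1 + 8/15 = 23/15
1 + 1/(23/15) = 1 + 15/23 = 38/23
3 + 1/(38/23) = 3 + 23/38 = 137/38

137/38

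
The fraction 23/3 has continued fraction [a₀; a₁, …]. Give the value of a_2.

23 = 7·3 + 2, so a_0 = 7
3 = 1·2 + 1, so a_1 = 1
2 = 2·1 + 0, so a_2 = 2

2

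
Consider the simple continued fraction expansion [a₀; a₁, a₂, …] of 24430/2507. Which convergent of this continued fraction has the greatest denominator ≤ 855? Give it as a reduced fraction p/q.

List convergents until the denominator exceeds the bound:
a_0 = 9: 9/1  (≤ bound)
a_1 = 1: 10/1  (≤ bound)
a_2 = 2: 29/3  (≤ bound)
a_3 = 1: 39/4  (≤ bound)
a_4 = 11: 458/47  (≤ bound)
a_5 = 13: 5993/615  (≤ bound)
a_6 = 4: 24430/2507  (> 855, stop)

5993/615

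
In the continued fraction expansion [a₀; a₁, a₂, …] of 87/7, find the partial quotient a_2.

3

87 = 12·7 + 3, so a_0 = 12
7 = 2·3 + 1, so a_1 = 2
3 = 3·1 + 0, so a_2 = 3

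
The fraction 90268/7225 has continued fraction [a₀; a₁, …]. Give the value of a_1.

2

Repeatedly divide and take the remainder:
⌊90268/7225⌋ = 12, remainder 3568
⌊7225/3568⌋ = 2, remainder 89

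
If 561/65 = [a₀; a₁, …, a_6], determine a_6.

3

Apply division with remainder until the remainder is 0:
⌊561/65⌋ = 8, remainder 41
⌊65/41⌋ = 1, remainder 24
⌊41/24⌋ = 1, remainder 17
⌊24/17⌋ = 1, remainder 7
⌊17/7⌋ = 2, remainder 3
⌊7/3⌋ = 2, remainder 1
⌊3/1⌋ = 3, remainder 0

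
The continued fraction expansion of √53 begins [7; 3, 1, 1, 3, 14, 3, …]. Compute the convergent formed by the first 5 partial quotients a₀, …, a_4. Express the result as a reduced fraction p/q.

Starting at the tail and folding back:
Start with 3.
1 + 1/(3/1) = 1 + 1/3 = 4/3
1 + 1/(4/3) = 1 + 3/4 = 7/4
3 + 1/(7/4) = 3 + 4/7 = 25/7
7 + 1/(25/7) = 7 + 7/25 = 182/25

182/25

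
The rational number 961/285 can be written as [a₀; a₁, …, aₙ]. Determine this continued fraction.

961 = 3·285 + 106, so a_0 = 3
285 = 2·106 + 73, so a_1 = 2
106 = 1·73 + 33, so a_2 = 1
73 = 2·33 + 7, so a_3 = 2
33 = 4·7 + 5, so a_4 = 4
7 = 1·5 + 2, so a_5 = 1
5 = 2·2 + 1, so a_6 = 2
2 = 2·1 + 0, so a_7 = 2

[3; 2, 1, 2, 4, 1, 2, 2]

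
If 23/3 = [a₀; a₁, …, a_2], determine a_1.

1

23 ÷ 3 → quotient 7, remainder 2
3 ÷ 2 → quotient 1, remainder 1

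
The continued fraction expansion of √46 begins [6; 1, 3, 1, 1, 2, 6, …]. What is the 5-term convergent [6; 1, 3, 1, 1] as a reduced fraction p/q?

61/9

Start with 1.
1 + 1/(1/1) = 1 + 1/1 = 2/1
3 + 1/(2/1) = 3 + 1/2 = 7/2
1 + 1/(7/2) = 1 + 2/7 = 9/7
6 + 1/(9/7) = 6 + 7/9 = 61/9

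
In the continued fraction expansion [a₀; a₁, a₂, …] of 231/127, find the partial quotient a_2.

Run the Euclidean algorithm, recording each quotient:
⌊231/127⌋ = 1, remainder 104
⌊127/104⌋ = 1, remainder 23
⌊104/23⌋ = 4, remainder 12

4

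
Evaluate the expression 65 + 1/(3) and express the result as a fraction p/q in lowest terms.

Start with 3.
65 + 1/(3/1) = 65 + 1/3 = 196/3

196/3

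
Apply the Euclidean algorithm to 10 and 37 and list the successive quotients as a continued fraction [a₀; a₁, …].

Repeatedly divide and take the remainder:
10 ÷ 37 → quotient 0, remainder 10
37 ÷ 10 → quotient 3, remainder 7
10 ÷ 7 → quotient 1, remainder 3
7 ÷ 3 → quotient 2, remainder 1
3 ÷ 1 → quotient 3, remainder 0

[0; 3, 1, 2, 3]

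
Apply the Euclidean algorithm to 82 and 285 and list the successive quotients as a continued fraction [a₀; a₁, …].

[0; 3, 2, 9, 1, 3]

⌊82/285⌋ = 0, remainder 82
⌊285/82⌋ = 3, remainder 39
⌊82/39⌋ = 2, remainder 4
⌊39/4⌋ = 9, remainder 3
⌊4/3⌋ = 1, remainder 1
⌊3/1⌋ = 3, remainder 0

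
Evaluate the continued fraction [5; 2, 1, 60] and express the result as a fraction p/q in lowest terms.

Start with 60.
1 + 1/(60/1) = 1 + 1/60 = 61/60
2 + 1/(61/60) = 2 + 60/61 = 182/61
5 + 1/(182/61) = 5 + 61/182 = 971/182

971/182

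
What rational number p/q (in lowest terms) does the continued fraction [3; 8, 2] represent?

53/17

a_0 = 3: 3/1
a_1 = 8: 25/8
a_2 = 2: 53/17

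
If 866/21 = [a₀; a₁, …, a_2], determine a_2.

866 = 41·21 + 5, so a_0 = 41
21 = 4·5 + 1, so a_1 = 4
5 = 5·1 + 0, so a_2 = 5

5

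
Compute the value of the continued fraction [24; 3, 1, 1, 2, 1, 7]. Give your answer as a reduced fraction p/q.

4686/193

Collapse the nested fraction from the inside out:
Start with 7.
1 + 1/(7/1) = 1 + 1/7 = 8/7
2 + 1/(8/7) = 2 + 7/8 = 23/8
1 + 1/(23/8) = 1 + 8/23 = 31/23
1 + 1/(31/23) = 1 + 23/31 = 54/31
3 + 1/(54/31) = 3 + 31/54 = 193/54
24 + 1/(193/54) = 24 + 54/193 = 4686/193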